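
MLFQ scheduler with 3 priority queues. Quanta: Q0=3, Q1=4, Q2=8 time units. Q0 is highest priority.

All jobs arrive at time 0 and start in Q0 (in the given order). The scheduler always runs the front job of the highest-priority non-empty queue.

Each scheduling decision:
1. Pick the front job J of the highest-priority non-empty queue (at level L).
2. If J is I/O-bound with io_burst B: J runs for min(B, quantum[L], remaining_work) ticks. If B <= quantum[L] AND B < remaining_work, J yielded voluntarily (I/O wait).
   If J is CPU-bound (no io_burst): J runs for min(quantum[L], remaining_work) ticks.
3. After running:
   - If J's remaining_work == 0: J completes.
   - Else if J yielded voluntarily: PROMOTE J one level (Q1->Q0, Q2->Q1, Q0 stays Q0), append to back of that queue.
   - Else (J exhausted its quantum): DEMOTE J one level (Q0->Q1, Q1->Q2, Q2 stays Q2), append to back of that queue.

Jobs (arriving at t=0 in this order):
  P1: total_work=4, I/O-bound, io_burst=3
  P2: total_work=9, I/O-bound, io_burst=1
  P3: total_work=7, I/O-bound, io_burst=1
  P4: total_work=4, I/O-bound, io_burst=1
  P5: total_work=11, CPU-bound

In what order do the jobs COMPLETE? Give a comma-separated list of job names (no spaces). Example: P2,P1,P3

t=0-3: P1@Q0 runs 3, rem=1, I/O yield, promote→Q0. Q0=[P2,P3,P4,P5,P1] Q1=[] Q2=[]
t=3-4: P2@Q0 runs 1, rem=8, I/O yield, promote→Q0. Q0=[P3,P4,P5,P1,P2] Q1=[] Q2=[]
t=4-5: P3@Q0 runs 1, rem=6, I/O yield, promote→Q0. Q0=[P4,P5,P1,P2,P3] Q1=[] Q2=[]
t=5-6: P4@Q0 runs 1, rem=3, I/O yield, promote→Q0. Q0=[P5,P1,P2,P3,P4] Q1=[] Q2=[]
t=6-9: P5@Q0 runs 3, rem=8, quantum used, demote→Q1. Q0=[P1,P2,P3,P4] Q1=[P5] Q2=[]
t=9-10: P1@Q0 runs 1, rem=0, completes. Q0=[P2,P3,P4] Q1=[P5] Q2=[]
t=10-11: P2@Q0 runs 1, rem=7, I/O yield, promote→Q0. Q0=[P3,P4,P2] Q1=[P5] Q2=[]
t=11-12: P3@Q0 runs 1, rem=5, I/O yield, promote→Q0. Q0=[P4,P2,P3] Q1=[P5] Q2=[]
t=12-13: P4@Q0 runs 1, rem=2, I/O yield, promote→Q0. Q0=[P2,P3,P4] Q1=[P5] Q2=[]
t=13-14: P2@Q0 runs 1, rem=6, I/O yield, promote→Q0. Q0=[P3,P4,P2] Q1=[P5] Q2=[]
t=14-15: P3@Q0 runs 1, rem=4, I/O yield, promote→Q0. Q0=[P4,P2,P3] Q1=[P5] Q2=[]
t=15-16: P4@Q0 runs 1, rem=1, I/O yield, promote→Q0. Q0=[P2,P3,P4] Q1=[P5] Q2=[]
t=16-17: P2@Q0 runs 1, rem=5, I/O yield, promote→Q0. Q0=[P3,P4,P2] Q1=[P5] Q2=[]
t=17-18: P3@Q0 runs 1, rem=3, I/O yield, promote→Q0. Q0=[P4,P2,P3] Q1=[P5] Q2=[]
t=18-19: P4@Q0 runs 1, rem=0, completes. Q0=[P2,P3] Q1=[P5] Q2=[]
t=19-20: P2@Q0 runs 1, rem=4, I/O yield, promote→Q0. Q0=[P3,P2] Q1=[P5] Q2=[]
t=20-21: P3@Q0 runs 1, rem=2, I/O yield, promote→Q0. Q0=[P2,P3] Q1=[P5] Q2=[]
t=21-22: P2@Q0 runs 1, rem=3, I/O yield, promote→Q0. Q0=[P3,P2] Q1=[P5] Q2=[]
t=22-23: P3@Q0 runs 1, rem=1, I/O yield, promote→Q0. Q0=[P2,P3] Q1=[P5] Q2=[]
t=23-24: P2@Q0 runs 1, rem=2, I/O yield, promote→Q0. Q0=[P3,P2] Q1=[P5] Q2=[]
t=24-25: P3@Q0 runs 1, rem=0, completes. Q0=[P2] Q1=[P5] Q2=[]
t=25-26: P2@Q0 runs 1, rem=1, I/O yield, promote→Q0. Q0=[P2] Q1=[P5] Q2=[]
t=26-27: P2@Q0 runs 1, rem=0, completes. Q0=[] Q1=[P5] Q2=[]
t=27-31: P5@Q1 runs 4, rem=4, quantum used, demote→Q2. Q0=[] Q1=[] Q2=[P5]
t=31-35: P5@Q2 runs 4, rem=0, completes. Q0=[] Q1=[] Q2=[]

Answer: P1,P4,P3,P2,P5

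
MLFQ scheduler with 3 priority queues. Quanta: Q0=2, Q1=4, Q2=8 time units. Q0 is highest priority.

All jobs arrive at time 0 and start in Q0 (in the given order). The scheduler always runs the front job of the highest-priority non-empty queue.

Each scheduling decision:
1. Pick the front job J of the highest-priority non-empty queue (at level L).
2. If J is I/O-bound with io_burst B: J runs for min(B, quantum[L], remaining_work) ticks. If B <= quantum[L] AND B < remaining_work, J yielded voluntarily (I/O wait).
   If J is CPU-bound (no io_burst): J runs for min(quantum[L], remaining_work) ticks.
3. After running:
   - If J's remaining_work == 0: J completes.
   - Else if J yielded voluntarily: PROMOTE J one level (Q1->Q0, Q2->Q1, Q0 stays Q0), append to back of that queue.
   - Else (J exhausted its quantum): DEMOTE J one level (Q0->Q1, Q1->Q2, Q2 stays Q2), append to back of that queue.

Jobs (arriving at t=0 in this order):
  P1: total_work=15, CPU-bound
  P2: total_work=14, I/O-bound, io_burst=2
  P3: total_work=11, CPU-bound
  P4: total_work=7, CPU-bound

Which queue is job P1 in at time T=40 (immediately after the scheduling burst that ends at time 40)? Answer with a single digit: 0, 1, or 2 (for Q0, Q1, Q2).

t=0-2: P1@Q0 runs 2, rem=13, quantum used, demote→Q1. Q0=[P2,P3,P4] Q1=[P1] Q2=[]
t=2-4: P2@Q0 runs 2, rem=12, I/O yield, promote→Q0. Q0=[P3,P4,P2] Q1=[P1] Q2=[]
t=4-6: P3@Q0 runs 2, rem=9, quantum used, demote→Q1. Q0=[P4,P2] Q1=[P1,P3] Q2=[]
t=6-8: P4@Q0 runs 2, rem=5, quantum used, demote→Q1. Q0=[P2] Q1=[P1,P3,P4] Q2=[]
t=8-10: P2@Q0 runs 2, rem=10, I/O yield, promote→Q0. Q0=[P2] Q1=[P1,P3,P4] Q2=[]
t=10-12: P2@Q0 runs 2, rem=8, I/O yield, promote→Q0. Q0=[P2] Q1=[P1,P3,P4] Q2=[]
t=12-14: P2@Q0 runs 2, rem=6, I/O yield, promote→Q0. Q0=[P2] Q1=[P1,P3,P4] Q2=[]
t=14-16: P2@Q0 runs 2, rem=4, I/O yield, promote→Q0. Q0=[P2] Q1=[P1,P3,P4] Q2=[]
t=16-18: P2@Q0 runs 2, rem=2, I/O yield, promote→Q0. Q0=[P2] Q1=[P1,P3,P4] Q2=[]
t=18-20: P2@Q0 runs 2, rem=0, completes. Q0=[] Q1=[P1,P3,P4] Q2=[]
t=20-24: P1@Q1 runs 4, rem=9, quantum used, demote→Q2. Q0=[] Q1=[P3,P4] Q2=[P1]
t=24-28: P3@Q1 runs 4, rem=5, quantum used, demote→Q2. Q0=[] Q1=[P4] Q2=[P1,P3]
t=28-32: P4@Q1 runs 4, rem=1, quantum used, demote→Q2. Q0=[] Q1=[] Q2=[P1,P3,P4]
t=32-40: P1@Q2 runs 8, rem=1, quantum used, demote→Q2. Q0=[] Q1=[] Q2=[P3,P4,P1]
t=40-45: P3@Q2 runs 5, rem=0, completes. Q0=[] Q1=[] Q2=[P4,P1]
t=45-46: P4@Q2 runs 1, rem=0, completes. Q0=[] Q1=[] Q2=[P1]
t=46-47: P1@Q2 runs 1, rem=0, completes. Q0=[] Q1=[] Q2=[]

Answer: 2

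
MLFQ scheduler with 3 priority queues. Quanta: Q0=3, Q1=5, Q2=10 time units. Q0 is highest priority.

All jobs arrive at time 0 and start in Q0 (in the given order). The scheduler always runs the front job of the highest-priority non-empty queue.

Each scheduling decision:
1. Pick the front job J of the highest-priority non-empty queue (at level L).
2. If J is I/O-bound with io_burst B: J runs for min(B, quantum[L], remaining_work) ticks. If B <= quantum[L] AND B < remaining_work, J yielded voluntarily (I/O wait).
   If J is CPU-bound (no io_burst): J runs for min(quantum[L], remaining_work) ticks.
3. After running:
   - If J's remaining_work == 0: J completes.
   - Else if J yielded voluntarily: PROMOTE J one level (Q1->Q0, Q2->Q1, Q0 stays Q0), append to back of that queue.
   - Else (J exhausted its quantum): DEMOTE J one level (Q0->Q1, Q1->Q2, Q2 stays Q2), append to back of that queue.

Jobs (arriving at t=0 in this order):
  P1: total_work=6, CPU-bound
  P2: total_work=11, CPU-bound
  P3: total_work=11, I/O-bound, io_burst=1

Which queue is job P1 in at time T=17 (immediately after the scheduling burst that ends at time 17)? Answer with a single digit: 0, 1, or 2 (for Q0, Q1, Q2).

t=0-3: P1@Q0 runs 3, rem=3, quantum used, demote→Q1. Q0=[P2,P3] Q1=[P1] Q2=[]
t=3-6: P2@Q0 runs 3, rem=8, quantum used, demote→Q1. Q0=[P3] Q1=[P1,P2] Q2=[]
t=6-7: P3@Q0 runs 1, rem=10, I/O yield, promote→Q0. Q0=[P3] Q1=[P1,P2] Q2=[]
t=7-8: P3@Q0 runs 1, rem=9, I/O yield, promote→Q0. Q0=[P3] Q1=[P1,P2] Q2=[]
t=8-9: P3@Q0 runs 1, rem=8, I/O yield, promote→Q0. Q0=[P3] Q1=[P1,P2] Q2=[]
t=9-10: P3@Q0 runs 1, rem=7, I/O yield, promote→Q0. Q0=[P3] Q1=[P1,P2] Q2=[]
t=10-11: P3@Q0 runs 1, rem=6, I/O yield, promote→Q0. Q0=[P3] Q1=[P1,P2] Q2=[]
t=11-12: P3@Q0 runs 1, rem=5, I/O yield, promote→Q0. Q0=[P3] Q1=[P1,P2] Q2=[]
t=12-13: P3@Q0 runs 1, rem=4, I/O yield, promote→Q0. Q0=[P3] Q1=[P1,P2] Q2=[]
t=13-14: P3@Q0 runs 1, rem=3, I/O yield, promote→Q0. Q0=[P3] Q1=[P1,P2] Q2=[]
t=14-15: P3@Q0 runs 1, rem=2, I/O yield, promote→Q0. Q0=[P3] Q1=[P1,P2] Q2=[]
t=15-16: P3@Q0 runs 1, rem=1, I/O yield, promote→Q0. Q0=[P3] Q1=[P1,P2] Q2=[]
t=16-17: P3@Q0 runs 1, rem=0, completes. Q0=[] Q1=[P1,P2] Q2=[]
t=17-20: P1@Q1 runs 3, rem=0, completes. Q0=[] Q1=[P2] Q2=[]
t=20-25: P2@Q1 runs 5, rem=3, quantum used, demote→Q2. Q0=[] Q1=[] Q2=[P2]
t=25-28: P2@Q2 runs 3, rem=0, completes. Q0=[] Q1=[] Q2=[]

Answer: 1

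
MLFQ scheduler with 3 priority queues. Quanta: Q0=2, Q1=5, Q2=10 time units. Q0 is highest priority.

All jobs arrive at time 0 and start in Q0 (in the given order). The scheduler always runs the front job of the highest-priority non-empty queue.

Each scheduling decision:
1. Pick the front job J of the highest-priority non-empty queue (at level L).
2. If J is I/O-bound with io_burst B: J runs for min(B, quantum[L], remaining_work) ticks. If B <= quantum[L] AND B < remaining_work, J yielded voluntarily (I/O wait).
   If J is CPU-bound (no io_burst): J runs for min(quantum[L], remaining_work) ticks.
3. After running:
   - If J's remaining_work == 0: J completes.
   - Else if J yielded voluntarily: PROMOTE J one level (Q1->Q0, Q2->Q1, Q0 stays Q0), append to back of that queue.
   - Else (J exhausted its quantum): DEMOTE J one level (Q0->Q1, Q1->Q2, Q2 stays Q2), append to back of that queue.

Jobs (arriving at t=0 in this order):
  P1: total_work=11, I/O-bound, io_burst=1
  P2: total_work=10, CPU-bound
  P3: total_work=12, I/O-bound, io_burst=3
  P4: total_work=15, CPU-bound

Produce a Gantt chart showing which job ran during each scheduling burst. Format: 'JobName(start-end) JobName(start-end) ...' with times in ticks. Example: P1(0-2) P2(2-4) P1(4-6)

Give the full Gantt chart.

t=0-1: P1@Q0 runs 1, rem=10, I/O yield, promote→Q0. Q0=[P2,P3,P4,P1] Q1=[] Q2=[]
t=1-3: P2@Q0 runs 2, rem=8, quantum used, demote→Q1. Q0=[P3,P4,P1] Q1=[P2] Q2=[]
t=3-5: P3@Q0 runs 2, rem=10, quantum used, demote→Q1. Q0=[P4,P1] Q1=[P2,P3] Q2=[]
t=5-7: P4@Q0 runs 2, rem=13, quantum used, demote→Q1. Q0=[P1] Q1=[P2,P3,P4] Q2=[]
t=7-8: P1@Q0 runs 1, rem=9, I/O yield, promote→Q0. Q0=[P1] Q1=[P2,P3,P4] Q2=[]
t=8-9: P1@Q0 runs 1, rem=8, I/O yield, promote→Q0. Q0=[P1] Q1=[P2,P3,P4] Q2=[]
t=9-10: P1@Q0 runs 1, rem=7, I/O yield, promote→Q0. Q0=[P1] Q1=[P2,P3,P4] Q2=[]
t=10-11: P1@Q0 runs 1, rem=6, I/O yield, promote→Q0. Q0=[P1] Q1=[P2,P3,P4] Q2=[]
t=11-12: P1@Q0 runs 1, rem=5, I/O yield, promote→Q0. Q0=[P1] Q1=[P2,P3,P4] Q2=[]
t=12-13: P1@Q0 runs 1, rem=4, I/O yield, promote→Q0. Q0=[P1] Q1=[P2,P3,P4] Q2=[]
t=13-14: P1@Q0 runs 1, rem=3, I/O yield, promote→Q0. Q0=[P1] Q1=[P2,P3,P4] Q2=[]
t=14-15: P1@Q0 runs 1, rem=2, I/O yield, promote→Q0. Q0=[P1] Q1=[P2,P3,P4] Q2=[]
t=15-16: P1@Q0 runs 1, rem=1, I/O yield, promote→Q0. Q0=[P1] Q1=[P2,P3,P4] Q2=[]
t=16-17: P1@Q0 runs 1, rem=0, completes. Q0=[] Q1=[P2,P3,P4] Q2=[]
t=17-22: P2@Q1 runs 5, rem=3, quantum used, demote→Q2. Q0=[] Q1=[P3,P4] Q2=[P2]
t=22-25: P3@Q1 runs 3, rem=7, I/O yield, promote→Q0. Q0=[P3] Q1=[P4] Q2=[P2]
t=25-27: P3@Q0 runs 2, rem=5, quantum used, demote→Q1. Q0=[] Q1=[P4,P3] Q2=[P2]
t=27-32: P4@Q1 runs 5, rem=8, quantum used, demote→Q2. Q0=[] Q1=[P3] Q2=[P2,P4]
t=32-35: P3@Q1 runs 3, rem=2, I/O yield, promote→Q0. Q0=[P3] Q1=[] Q2=[P2,P4]
t=35-37: P3@Q0 runs 2, rem=0, completes. Q0=[] Q1=[] Q2=[P2,P4]
t=37-40: P2@Q2 runs 3, rem=0, completes. Q0=[] Q1=[] Q2=[P4]
t=40-48: P4@Q2 runs 8, rem=0, completes. Q0=[] Q1=[] Q2=[]

Answer: P1(0-1) P2(1-3) P3(3-5) P4(5-7) P1(7-8) P1(8-9) P1(9-10) P1(10-11) P1(11-12) P1(12-13) P1(13-14) P1(14-15) P1(15-16) P1(16-17) P2(17-22) P3(22-25) P3(25-27) P4(27-32) P3(32-35) P3(35-37) P2(37-40) P4(40-48)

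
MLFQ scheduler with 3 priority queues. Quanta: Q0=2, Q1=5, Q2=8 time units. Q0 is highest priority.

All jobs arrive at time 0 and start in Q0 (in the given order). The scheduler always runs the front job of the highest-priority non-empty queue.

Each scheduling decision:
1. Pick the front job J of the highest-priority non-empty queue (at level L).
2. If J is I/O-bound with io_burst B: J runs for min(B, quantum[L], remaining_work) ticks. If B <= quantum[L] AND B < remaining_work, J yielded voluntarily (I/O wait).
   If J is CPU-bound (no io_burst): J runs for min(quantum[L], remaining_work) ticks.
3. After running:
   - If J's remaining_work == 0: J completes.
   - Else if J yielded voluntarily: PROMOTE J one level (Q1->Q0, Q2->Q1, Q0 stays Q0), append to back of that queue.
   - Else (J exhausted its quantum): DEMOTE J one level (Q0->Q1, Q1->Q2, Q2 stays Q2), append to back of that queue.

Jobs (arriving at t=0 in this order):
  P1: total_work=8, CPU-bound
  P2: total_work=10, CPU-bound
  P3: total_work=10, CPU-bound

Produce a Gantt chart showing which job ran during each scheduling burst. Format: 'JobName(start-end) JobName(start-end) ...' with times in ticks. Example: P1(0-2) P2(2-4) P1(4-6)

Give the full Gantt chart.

t=0-2: P1@Q0 runs 2, rem=6, quantum used, demote→Q1. Q0=[P2,P3] Q1=[P1] Q2=[]
t=2-4: P2@Q0 runs 2, rem=8, quantum used, demote→Q1. Q0=[P3] Q1=[P1,P2] Q2=[]
t=4-6: P3@Q0 runs 2, rem=8, quantum used, demote→Q1. Q0=[] Q1=[P1,P2,P3] Q2=[]
t=6-11: P1@Q1 runs 5, rem=1, quantum used, demote→Q2. Q0=[] Q1=[P2,P3] Q2=[P1]
t=11-16: P2@Q1 runs 5, rem=3, quantum used, demote→Q2. Q0=[] Q1=[P3] Q2=[P1,P2]
t=16-21: P3@Q1 runs 5, rem=3, quantum used, demote→Q2. Q0=[] Q1=[] Q2=[P1,P2,P3]
t=21-22: P1@Q2 runs 1, rem=0, completes. Q0=[] Q1=[] Q2=[P2,P3]
t=22-25: P2@Q2 runs 3, rem=0, completes. Q0=[] Q1=[] Q2=[P3]
t=25-28: P3@Q2 runs 3, rem=0, completes. Q0=[] Q1=[] Q2=[]

Answer: P1(0-2) P2(2-4) P3(4-6) P1(6-11) P2(11-16) P3(16-21) P1(21-22) P2(22-25) P3(25-28)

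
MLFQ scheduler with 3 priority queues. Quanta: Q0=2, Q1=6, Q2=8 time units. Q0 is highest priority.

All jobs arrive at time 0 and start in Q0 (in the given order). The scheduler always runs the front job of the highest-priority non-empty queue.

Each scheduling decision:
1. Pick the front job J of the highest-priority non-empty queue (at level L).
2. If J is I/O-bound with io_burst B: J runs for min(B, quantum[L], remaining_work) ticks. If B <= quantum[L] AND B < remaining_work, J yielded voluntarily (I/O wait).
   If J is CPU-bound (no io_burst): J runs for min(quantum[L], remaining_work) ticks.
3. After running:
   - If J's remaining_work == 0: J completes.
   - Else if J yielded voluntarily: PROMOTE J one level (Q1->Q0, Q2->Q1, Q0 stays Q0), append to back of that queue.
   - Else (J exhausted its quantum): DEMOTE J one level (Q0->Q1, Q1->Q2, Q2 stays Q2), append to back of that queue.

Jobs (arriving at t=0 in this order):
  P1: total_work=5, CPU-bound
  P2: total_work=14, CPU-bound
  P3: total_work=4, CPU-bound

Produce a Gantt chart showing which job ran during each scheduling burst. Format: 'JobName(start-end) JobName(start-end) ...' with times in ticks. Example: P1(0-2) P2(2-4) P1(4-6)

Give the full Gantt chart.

Answer: P1(0-2) P2(2-4) P3(4-6) P1(6-9) P2(9-15) P3(15-17) P2(17-23)

Derivation:
t=0-2: P1@Q0 runs 2, rem=3, quantum used, demote→Q1. Q0=[P2,P3] Q1=[P1] Q2=[]
t=2-4: P2@Q0 runs 2, rem=12, quantum used, demote→Q1. Q0=[P3] Q1=[P1,P2] Q2=[]
t=4-6: P3@Q0 runs 2, rem=2, quantum used, demote→Q1. Q0=[] Q1=[P1,P2,P3] Q2=[]
t=6-9: P1@Q1 runs 3, rem=0, completes. Q0=[] Q1=[P2,P3] Q2=[]
t=9-15: P2@Q1 runs 6, rem=6, quantum used, demote→Q2. Q0=[] Q1=[P3] Q2=[P2]
t=15-17: P3@Q1 runs 2, rem=0, completes. Q0=[] Q1=[] Q2=[P2]
t=17-23: P2@Q2 runs 6, rem=0, completes. Q0=[] Q1=[] Q2=[]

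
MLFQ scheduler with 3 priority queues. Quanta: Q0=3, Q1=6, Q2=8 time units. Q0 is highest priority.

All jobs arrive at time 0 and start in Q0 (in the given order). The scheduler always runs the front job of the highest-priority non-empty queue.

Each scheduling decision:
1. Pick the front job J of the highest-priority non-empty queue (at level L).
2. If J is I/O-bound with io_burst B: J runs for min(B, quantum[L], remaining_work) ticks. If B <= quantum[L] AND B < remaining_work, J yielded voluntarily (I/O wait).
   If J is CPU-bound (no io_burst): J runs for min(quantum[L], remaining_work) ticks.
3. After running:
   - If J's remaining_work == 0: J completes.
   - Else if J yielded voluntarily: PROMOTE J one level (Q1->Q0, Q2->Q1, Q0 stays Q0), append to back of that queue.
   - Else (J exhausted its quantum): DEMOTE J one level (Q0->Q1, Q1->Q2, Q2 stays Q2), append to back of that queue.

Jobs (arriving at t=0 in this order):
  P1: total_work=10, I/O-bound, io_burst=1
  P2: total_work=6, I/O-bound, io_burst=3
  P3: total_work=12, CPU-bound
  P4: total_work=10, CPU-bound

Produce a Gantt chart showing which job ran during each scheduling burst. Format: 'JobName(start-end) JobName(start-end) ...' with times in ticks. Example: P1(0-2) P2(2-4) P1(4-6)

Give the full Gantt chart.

t=0-1: P1@Q0 runs 1, rem=9, I/O yield, promote→Q0. Q0=[P2,P3,P4,P1] Q1=[] Q2=[]
t=1-4: P2@Q0 runs 3, rem=3, I/O yield, promote→Q0. Q0=[P3,P4,P1,P2] Q1=[] Q2=[]
t=4-7: P3@Q0 runs 3, rem=9, quantum used, demote→Q1. Q0=[P4,P1,P2] Q1=[P3] Q2=[]
t=7-10: P4@Q0 runs 3, rem=7, quantum used, demote→Q1. Q0=[P1,P2] Q1=[P3,P4] Q2=[]
t=10-11: P1@Q0 runs 1, rem=8, I/O yield, promote→Q0. Q0=[P2,P1] Q1=[P3,P4] Q2=[]
t=11-14: P2@Q0 runs 3, rem=0, completes. Q0=[P1] Q1=[P3,P4] Q2=[]
t=14-15: P1@Q0 runs 1, rem=7, I/O yield, promote→Q0. Q0=[P1] Q1=[P3,P4] Q2=[]
t=15-16: P1@Q0 runs 1, rem=6, I/O yield, promote→Q0. Q0=[P1] Q1=[P3,P4] Q2=[]
t=16-17: P1@Q0 runs 1, rem=5, I/O yield, promote→Q0. Q0=[P1] Q1=[P3,P4] Q2=[]
t=17-18: P1@Q0 runs 1, rem=4, I/O yield, promote→Q0. Q0=[P1] Q1=[P3,P4] Q2=[]
t=18-19: P1@Q0 runs 1, rem=3, I/O yield, promote→Q0. Q0=[P1] Q1=[P3,P4] Q2=[]
t=19-20: P1@Q0 runs 1, rem=2, I/O yield, promote→Q0. Q0=[P1] Q1=[P3,P4] Q2=[]
t=20-21: P1@Q0 runs 1, rem=1, I/O yield, promote→Q0. Q0=[P1] Q1=[P3,P4] Q2=[]
t=21-22: P1@Q0 runs 1, rem=0, completes. Q0=[] Q1=[P3,P4] Q2=[]
t=22-28: P3@Q1 runs 6, rem=3, quantum used, demote→Q2. Q0=[] Q1=[P4] Q2=[P3]
t=28-34: P4@Q1 runs 6, rem=1, quantum used, demote→Q2. Q0=[] Q1=[] Q2=[P3,P4]
t=34-37: P3@Q2 runs 3, rem=0, completes. Q0=[] Q1=[] Q2=[P4]
t=37-38: P4@Q2 runs 1, rem=0, completes. Q0=[] Q1=[] Q2=[]

Answer: P1(0-1) P2(1-4) P3(4-7) P4(7-10) P1(10-11) P2(11-14) P1(14-15) P1(15-16) P1(16-17) P1(17-18) P1(18-19) P1(19-20) P1(20-21) P1(21-22) P3(22-28) P4(28-34) P3(34-37) P4(37-38)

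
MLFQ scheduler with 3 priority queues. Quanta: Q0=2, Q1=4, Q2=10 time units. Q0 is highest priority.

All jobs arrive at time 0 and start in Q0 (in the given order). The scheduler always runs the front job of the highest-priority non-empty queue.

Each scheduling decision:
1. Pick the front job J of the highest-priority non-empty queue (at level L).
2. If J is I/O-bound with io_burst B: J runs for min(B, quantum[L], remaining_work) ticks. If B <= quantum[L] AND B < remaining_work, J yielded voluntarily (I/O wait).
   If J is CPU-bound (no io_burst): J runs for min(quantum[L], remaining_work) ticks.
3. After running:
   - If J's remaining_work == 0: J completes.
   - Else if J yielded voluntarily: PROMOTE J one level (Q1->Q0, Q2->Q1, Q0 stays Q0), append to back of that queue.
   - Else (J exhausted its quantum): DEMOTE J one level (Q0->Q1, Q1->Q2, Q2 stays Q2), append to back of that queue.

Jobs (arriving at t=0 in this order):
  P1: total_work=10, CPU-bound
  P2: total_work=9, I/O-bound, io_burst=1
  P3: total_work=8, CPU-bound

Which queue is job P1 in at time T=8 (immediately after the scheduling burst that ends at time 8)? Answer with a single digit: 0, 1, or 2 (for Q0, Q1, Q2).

t=0-2: P1@Q0 runs 2, rem=8, quantum used, demote→Q1. Q0=[P2,P3] Q1=[P1] Q2=[]
t=2-3: P2@Q0 runs 1, rem=8, I/O yield, promote→Q0. Q0=[P3,P2] Q1=[P1] Q2=[]
t=3-5: P3@Q0 runs 2, rem=6, quantum used, demote→Q1. Q0=[P2] Q1=[P1,P3] Q2=[]
t=5-6: P2@Q0 runs 1, rem=7, I/O yield, promote→Q0. Q0=[P2] Q1=[P1,P3] Q2=[]
t=6-7: P2@Q0 runs 1, rem=6, I/O yield, promote→Q0. Q0=[P2] Q1=[P1,P3] Q2=[]
t=7-8: P2@Q0 runs 1, rem=5, I/O yield, promote→Q0. Q0=[P2] Q1=[P1,P3] Q2=[]
t=8-9: P2@Q0 runs 1, rem=4, I/O yield, promote→Q0. Q0=[P2] Q1=[P1,P3] Q2=[]
t=9-10: P2@Q0 runs 1, rem=3, I/O yield, promote→Q0. Q0=[P2] Q1=[P1,P3] Q2=[]
t=10-11: P2@Q0 runs 1, rem=2, I/O yield, promote→Q0. Q0=[P2] Q1=[P1,P3] Q2=[]
t=11-12: P2@Q0 runs 1, rem=1, I/O yield, promote→Q0. Q0=[P2] Q1=[P1,P3] Q2=[]
t=12-13: P2@Q0 runs 1, rem=0, completes. Q0=[] Q1=[P1,P3] Q2=[]
t=13-17: P1@Q1 runs 4, rem=4, quantum used, demote→Q2. Q0=[] Q1=[P3] Q2=[P1]
t=17-21: P3@Q1 runs 4, rem=2, quantum used, demote→Q2. Q0=[] Q1=[] Q2=[P1,P3]
t=21-25: P1@Q2 runs 4, rem=0, completes. Q0=[] Q1=[] Q2=[P3]
t=25-27: P3@Q2 runs 2, rem=0, completes. Q0=[] Q1=[] Q2=[]

Answer: 1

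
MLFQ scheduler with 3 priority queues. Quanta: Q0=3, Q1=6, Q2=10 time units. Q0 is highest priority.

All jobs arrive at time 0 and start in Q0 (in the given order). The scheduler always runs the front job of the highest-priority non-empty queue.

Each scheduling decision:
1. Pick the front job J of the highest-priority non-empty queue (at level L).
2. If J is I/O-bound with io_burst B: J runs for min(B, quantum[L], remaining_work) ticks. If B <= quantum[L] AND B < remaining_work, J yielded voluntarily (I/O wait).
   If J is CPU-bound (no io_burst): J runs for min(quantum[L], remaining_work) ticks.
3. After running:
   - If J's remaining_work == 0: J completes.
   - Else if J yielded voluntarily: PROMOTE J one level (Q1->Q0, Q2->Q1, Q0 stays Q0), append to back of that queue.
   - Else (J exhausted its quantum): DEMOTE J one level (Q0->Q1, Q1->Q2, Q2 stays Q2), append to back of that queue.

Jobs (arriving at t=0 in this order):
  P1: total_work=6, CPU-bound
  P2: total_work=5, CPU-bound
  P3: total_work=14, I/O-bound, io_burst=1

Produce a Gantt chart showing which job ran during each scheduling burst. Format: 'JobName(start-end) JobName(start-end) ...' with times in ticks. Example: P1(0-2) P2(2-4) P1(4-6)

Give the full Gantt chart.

Answer: P1(0-3) P2(3-6) P3(6-7) P3(7-8) P3(8-9) P3(9-10) P3(10-11) P3(11-12) P3(12-13) P3(13-14) P3(14-15) P3(15-16) P3(16-17) P3(17-18) P3(18-19) P3(19-20) P1(20-23) P2(23-25)

Derivation:
t=0-3: P1@Q0 runs 3, rem=3, quantum used, demote→Q1. Q0=[P2,P3] Q1=[P1] Q2=[]
t=3-6: P2@Q0 runs 3, rem=2, quantum used, demote→Q1. Q0=[P3] Q1=[P1,P2] Q2=[]
t=6-7: P3@Q0 runs 1, rem=13, I/O yield, promote→Q0. Q0=[P3] Q1=[P1,P2] Q2=[]
t=7-8: P3@Q0 runs 1, rem=12, I/O yield, promote→Q0. Q0=[P3] Q1=[P1,P2] Q2=[]
t=8-9: P3@Q0 runs 1, rem=11, I/O yield, promote→Q0. Q0=[P3] Q1=[P1,P2] Q2=[]
t=9-10: P3@Q0 runs 1, rem=10, I/O yield, promote→Q0. Q0=[P3] Q1=[P1,P2] Q2=[]
t=10-11: P3@Q0 runs 1, rem=9, I/O yield, promote→Q0. Q0=[P3] Q1=[P1,P2] Q2=[]
t=11-12: P3@Q0 runs 1, rem=8, I/O yield, promote→Q0. Q0=[P3] Q1=[P1,P2] Q2=[]
t=12-13: P3@Q0 runs 1, rem=7, I/O yield, promote→Q0. Q0=[P3] Q1=[P1,P2] Q2=[]
t=13-14: P3@Q0 runs 1, rem=6, I/O yield, promote→Q0. Q0=[P3] Q1=[P1,P2] Q2=[]
t=14-15: P3@Q0 runs 1, rem=5, I/O yield, promote→Q0. Q0=[P3] Q1=[P1,P2] Q2=[]
t=15-16: P3@Q0 runs 1, rem=4, I/O yield, promote→Q0. Q0=[P3] Q1=[P1,P2] Q2=[]
t=16-17: P3@Q0 runs 1, rem=3, I/O yield, promote→Q0. Q0=[P3] Q1=[P1,P2] Q2=[]
t=17-18: P3@Q0 runs 1, rem=2, I/O yield, promote→Q0. Q0=[P3] Q1=[P1,P2] Q2=[]
t=18-19: P3@Q0 runs 1, rem=1, I/O yield, promote→Q0. Q0=[P3] Q1=[P1,P2] Q2=[]
t=19-20: P3@Q0 runs 1, rem=0, completes. Q0=[] Q1=[P1,P2] Q2=[]
t=20-23: P1@Q1 runs 3, rem=0, completes. Q0=[] Q1=[P2] Q2=[]
t=23-25: P2@Q1 runs 2, rem=0, completes. Q0=[] Q1=[] Q2=[]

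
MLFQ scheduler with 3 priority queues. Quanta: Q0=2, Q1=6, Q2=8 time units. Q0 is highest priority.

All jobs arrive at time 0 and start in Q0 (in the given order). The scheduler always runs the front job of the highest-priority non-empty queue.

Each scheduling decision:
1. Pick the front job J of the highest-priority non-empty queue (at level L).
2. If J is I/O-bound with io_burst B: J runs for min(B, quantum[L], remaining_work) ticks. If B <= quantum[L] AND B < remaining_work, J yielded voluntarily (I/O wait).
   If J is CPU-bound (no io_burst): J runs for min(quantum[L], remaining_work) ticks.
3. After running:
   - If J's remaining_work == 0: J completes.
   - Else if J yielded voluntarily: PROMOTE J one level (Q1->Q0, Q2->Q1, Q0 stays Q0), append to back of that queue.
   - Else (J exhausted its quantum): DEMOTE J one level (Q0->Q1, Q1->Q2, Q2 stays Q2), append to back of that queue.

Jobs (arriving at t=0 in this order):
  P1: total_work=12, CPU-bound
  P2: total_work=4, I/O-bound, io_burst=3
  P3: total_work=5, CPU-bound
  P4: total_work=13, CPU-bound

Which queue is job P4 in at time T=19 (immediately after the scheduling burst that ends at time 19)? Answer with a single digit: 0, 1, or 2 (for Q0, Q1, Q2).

t=0-2: P1@Q0 runs 2, rem=10, quantum used, demote→Q1. Q0=[P2,P3,P4] Q1=[P1] Q2=[]
t=2-4: P2@Q0 runs 2, rem=2, quantum used, demote→Q1. Q0=[P3,P4] Q1=[P1,P2] Q2=[]
t=4-6: P3@Q0 runs 2, rem=3, quantum used, demote→Q1. Q0=[P4] Q1=[P1,P2,P3] Q2=[]
t=6-8: P4@Q0 runs 2, rem=11, quantum used, demote→Q1. Q0=[] Q1=[P1,P2,P3,P4] Q2=[]
t=8-14: P1@Q1 runs 6, rem=4, quantum used, demote→Q2. Q0=[] Q1=[P2,P3,P4] Q2=[P1]
t=14-16: P2@Q1 runs 2, rem=0, completes. Q0=[] Q1=[P3,P4] Q2=[P1]
t=16-19: P3@Q1 runs 3, rem=0, completes. Q0=[] Q1=[P4] Q2=[P1]
t=19-25: P4@Q1 runs 6, rem=5, quantum used, demote→Q2. Q0=[] Q1=[] Q2=[P1,P4]
t=25-29: P1@Q2 runs 4, rem=0, completes. Q0=[] Q1=[] Q2=[P4]
t=29-34: P4@Q2 runs 5, rem=0, completes. Q0=[] Q1=[] Q2=[]

Answer: 1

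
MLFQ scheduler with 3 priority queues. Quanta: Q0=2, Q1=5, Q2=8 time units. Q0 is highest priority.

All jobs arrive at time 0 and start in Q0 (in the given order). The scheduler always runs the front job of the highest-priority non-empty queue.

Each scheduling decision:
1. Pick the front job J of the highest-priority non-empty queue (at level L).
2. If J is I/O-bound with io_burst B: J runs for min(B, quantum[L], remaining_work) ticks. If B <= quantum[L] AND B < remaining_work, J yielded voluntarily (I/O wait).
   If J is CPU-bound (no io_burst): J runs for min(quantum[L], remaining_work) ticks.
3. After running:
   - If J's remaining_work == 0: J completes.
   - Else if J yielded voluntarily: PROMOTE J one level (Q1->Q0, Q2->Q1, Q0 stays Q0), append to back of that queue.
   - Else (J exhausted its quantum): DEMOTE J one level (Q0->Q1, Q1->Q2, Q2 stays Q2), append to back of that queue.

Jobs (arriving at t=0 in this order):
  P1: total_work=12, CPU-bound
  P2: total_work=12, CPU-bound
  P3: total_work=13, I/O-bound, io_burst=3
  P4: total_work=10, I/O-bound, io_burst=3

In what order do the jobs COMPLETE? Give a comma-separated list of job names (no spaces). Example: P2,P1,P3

Answer: P4,P3,P1,P2

Derivation:
t=0-2: P1@Q0 runs 2, rem=10, quantum used, demote→Q1. Q0=[P2,P3,P4] Q1=[P1] Q2=[]
t=2-4: P2@Q0 runs 2, rem=10, quantum used, demote→Q1. Q0=[P3,P4] Q1=[P1,P2] Q2=[]
t=4-6: P3@Q0 runs 2, rem=11, quantum used, demote→Q1. Q0=[P4] Q1=[P1,P2,P3] Q2=[]
t=6-8: P4@Q0 runs 2, rem=8, quantum used, demote→Q1. Q0=[] Q1=[P1,P2,P3,P4] Q2=[]
t=8-13: P1@Q1 runs 5, rem=5, quantum used, demote→Q2. Q0=[] Q1=[P2,P3,P4] Q2=[P1]
t=13-18: P2@Q1 runs 5, rem=5, quantum used, demote→Q2. Q0=[] Q1=[P3,P4] Q2=[P1,P2]
t=18-21: P3@Q1 runs 3, rem=8, I/O yield, promote→Q0. Q0=[P3] Q1=[P4] Q2=[P1,P2]
t=21-23: P3@Q0 runs 2, rem=6, quantum used, demote→Q1. Q0=[] Q1=[P4,P3] Q2=[P1,P2]
t=23-26: P4@Q1 runs 3, rem=5, I/O yield, promote→Q0. Q0=[P4] Q1=[P3] Q2=[P1,P2]
t=26-28: P4@Q0 runs 2, rem=3, quantum used, demote→Q1. Q0=[] Q1=[P3,P4] Q2=[P1,P2]
t=28-31: P3@Q1 runs 3, rem=3, I/O yield, promote→Q0. Q0=[P3] Q1=[P4] Q2=[P1,P2]
t=31-33: P3@Q0 runs 2, rem=1, quantum used, demote→Q1. Q0=[] Q1=[P4,P3] Q2=[P1,P2]
t=33-36: P4@Q1 runs 3, rem=0, completes. Q0=[] Q1=[P3] Q2=[P1,P2]
t=36-37: P3@Q1 runs 1, rem=0, completes. Q0=[] Q1=[] Q2=[P1,P2]
t=37-42: P1@Q2 runs 5, rem=0, completes. Q0=[] Q1=[] Q2=[P2]
t=42-47: P2@Q2 runs 5, rem=0, completes. Q0=[] Q1=[] Q2=[]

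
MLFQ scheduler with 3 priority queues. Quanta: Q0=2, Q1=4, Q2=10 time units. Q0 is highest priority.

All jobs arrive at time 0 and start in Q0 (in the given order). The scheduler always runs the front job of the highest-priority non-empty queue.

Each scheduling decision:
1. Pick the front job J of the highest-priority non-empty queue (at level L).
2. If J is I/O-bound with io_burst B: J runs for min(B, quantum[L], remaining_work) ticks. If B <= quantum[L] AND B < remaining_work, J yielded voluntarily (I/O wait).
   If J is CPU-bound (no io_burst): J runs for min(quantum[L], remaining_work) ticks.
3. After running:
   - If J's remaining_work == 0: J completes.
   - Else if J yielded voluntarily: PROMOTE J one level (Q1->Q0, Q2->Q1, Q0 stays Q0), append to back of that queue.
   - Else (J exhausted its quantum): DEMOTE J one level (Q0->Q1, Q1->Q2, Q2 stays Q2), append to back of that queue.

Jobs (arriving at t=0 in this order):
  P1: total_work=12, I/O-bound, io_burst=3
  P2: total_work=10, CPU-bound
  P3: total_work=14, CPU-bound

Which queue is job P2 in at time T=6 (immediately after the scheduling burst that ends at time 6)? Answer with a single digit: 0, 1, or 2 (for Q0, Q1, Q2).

t=0-2: P1@Q0 runs 2, rem=10, quantum used, demote→Q1. Q0=[P2,P3] Q1=[P1] Q2=[]
t=2-4: P2@Q0 runs 2, rem=8, quantum used, demote→Q1. Q0=[P3] Q1=[P1,P2] Q2=[]
t=4-6: P3@Q0 runs 2, rem=12, quantum used, demote→Q1. Q0=[] Q1=[P1,P2,P3] Q2=[]
t=6-9: P1@Q1 runs 3, rem=7, I/O yield, promote→Q0. Q0=[P1] Q1=[P2,P3] Q2=[]
t=9-11: P1@Q0 runs 2, rem=5, quantum used, demote→Q1. Q0=[] Q1=[P2,P3,P1] Q2=[]
t=11-15: P2@Q1 runs 4, rem=4, quantum used, demote→Q2. Q0=[] Q1=[P3,P1] Q2=[P2]
t=15-19: P3@Q1 runs 4, rem=8, quantum used, demote→Q2. Q0=[] Q1=[P1] Q2=[P2,P3]
t=19-22: P1@Q1 runs 3, rem=2, I/O yield, promote→Q0. Q0=[P1] Q1=[] Q2=[P2,P3]
t=22-24: P1@Q0 runs 2, rem=0, completes. Q0=[] Q1=[] Q2=[P2,P3]
t=24-28: P2@Q2 runs 4, rem=0, completes. Q0=[] Q1=[] Q2=[P3]
t=28-36: P3@Q2 runs 8, rem=0, completes. Q0=[] Q1=[] Q2=[]

Answer: 1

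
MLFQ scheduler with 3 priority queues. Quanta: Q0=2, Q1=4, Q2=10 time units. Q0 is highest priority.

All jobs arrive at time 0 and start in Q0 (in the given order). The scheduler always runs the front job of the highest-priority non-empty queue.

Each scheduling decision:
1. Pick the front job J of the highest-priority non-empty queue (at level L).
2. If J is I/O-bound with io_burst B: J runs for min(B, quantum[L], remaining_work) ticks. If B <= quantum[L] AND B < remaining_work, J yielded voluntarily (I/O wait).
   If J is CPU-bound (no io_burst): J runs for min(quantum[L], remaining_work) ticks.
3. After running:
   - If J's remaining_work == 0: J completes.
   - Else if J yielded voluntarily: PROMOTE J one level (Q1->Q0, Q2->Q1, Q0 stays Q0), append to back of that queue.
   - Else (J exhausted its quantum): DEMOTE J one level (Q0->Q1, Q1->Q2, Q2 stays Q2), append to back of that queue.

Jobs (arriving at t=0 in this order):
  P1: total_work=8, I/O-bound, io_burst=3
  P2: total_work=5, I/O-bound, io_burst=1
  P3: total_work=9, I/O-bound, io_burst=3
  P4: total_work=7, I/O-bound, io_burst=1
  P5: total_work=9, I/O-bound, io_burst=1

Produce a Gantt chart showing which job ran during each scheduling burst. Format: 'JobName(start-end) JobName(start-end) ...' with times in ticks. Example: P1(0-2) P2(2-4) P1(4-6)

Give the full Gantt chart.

Answer: P1(0-2) P2(2-3) P3(3-5) P4(5-6) P5(6-7) P2(7-8) P4(8-9) P5(9-10) P2(10-11) P4(11-12) P5(12-13) P2(13-14) P4(14-15) P5(15-16) P2(16-17) P4(17-18) P5(18-19) P4(19-20) P5(20-21) P4(21-22) P5(22-23) P5(23-24) P5(24-25) P1(25-28) P1(28-30) P3(30-33) P3(33-35) P1(35-36) P3(36-38)

Derivation:
t=0-2: P1@Q0 runs 2, rem=6, quantum used, demote→Q1. Q0=[P2,P3,P4,P5] Q1=[P1] Q2=[]
t=2-3: P2@Q0 runs 1, rem=4, I/O yield, promote→Q0. Q0=[P3,P4,P5,P2] Q1=[P1] Q2=[]
t=3-5: P3@Q0 runs 2, rem=7, quantum used, demote→Q1. Q0=[P4,P5,P2] Q1=[P1,P3] Q2=[]
t=5-6: P4@Q0 runs 1, rem=6, I/O yield, promote→Q0. Q0=[P5,P2,P4] Q1=[P1,P3] Q2=[]
t=6-7: P5@Q0 runs 1, rem=8, I/O yield, promote→Q0. Q0=[P2,P4,P5] Q1=[P1,P3] Q2=[]
t=7-8: P2@Q0 runs 1, rem=3, I/O yield, promote→Q0. Q0=[P4,P5,P2] Q1=[P1,P3] Q2=[]
t=8-9: P4@Q0 runs 1, rem=5, I/O yield, promote→Q0. Q0=[P5,P2,P4] Q1=[P1,P3] Q2=[]
t=9-10: P5@Q0 runs 1, rem=7, I/O yield, promote→Q0. Q0=[P2,P4,P5] Q1=[P1,P3] Q2=[]
t=10-11: P2@Q0 runs 1, rem=2, I/O yield, promote→Q0. Q0=[P4,P5,P2] Q1=[P1,P3] Q2=[]
t=11-12: P4@Q0 runs 1, rem=4, I/O yield, promote→Q0. Q0=[P5,P2,P4] Q1=[P1,P3] Q2=[]
t=12-13: P5@Q0 runs 1, rem=6, I/O yield, promote→Q0. Q0=[P2,P4,P5] Q1=[P1,P3] Q2=[]
t=13-14: P2@Q0 runs 1, rem=1, I/O yield, promote→Q0. Q0=[P4,P5,P2] Q1=[P1,P3] Q2=[]
t=14-15: P4@Q0 runs 1, rem=3, I/O yield, promote→Q0. Q0=[P5,P2,P4] Q1=[P1,P3] Q2=[]
t=15-16: P5@Q0 runs 1, rem=5, I/O yield, promote→Q0. Q0=[P2,P4,P5] Q1=[P1,P3] Q2=[]
t=16-17: P2@Q0 runs 1, rem=0, completes. Q0=[P4,P5] Q1=[P1,P3] Q2=[]
t=17-18: P4@Q0 runs 1, rem=2, I/O yield, promote→Q0. Q0=[P5,P4] Q1=[P1,P3] Q2=[]
t=18-19: P5@Q0 runs 1, rem=4, I/O yield, promote→Q0. Q0=[P4,P5] Q1=[P1,P3] Q2=[]
t=19-20: P4@Q0 runs 1, rem=1, I/O yield, promote→Q0. Q0=[P5,P4] Q1=[P1,P3] Q2=[]
t=20-21: P5@Q0 runs 1, rem=3, I/O yield, promote→Q0. Q0=[P4,P5] Q1=[P1,P3] Q2=[]
t=21-22: P4@Q0 runs 1, rem=0, completes. Q0=[P5] Q1=[P1,P3] Q2=[]
t=22-23: P5@Q0 runs 1, rem=2, I/O yield, promote→Q0. Q0=[P5] Q1=[P1,P3] Q2=[]
t=23-24: P5@Q0 runs 1, rem=1, I/O yield, promote→Q0. Q0=[P5] Q1=[P1,P3] Q2=[]
t=24-25: P5@Q0 runs 1, rem=0, completes. Q0=[] Q1=[P1,P3] Q2=[]
t=25-28: P1@Q1 runs 3, rem=3, I/O yield, promote→Q0. Q0=[P1] Q1=[P3] Q2=[]
t=28-30: P1@Q0 runs 2, rem=1, quantum used, demote→Q1. Q0=[] Q1=[P3,P1] Q2=[]
t=30-33: P3@Q1 runs 3, rem=4, I/O yield, promote→Q0. Q0=[P3] Q1=[P1] Q2=[]
t=33-35: P3@Q0 runs 2, rem=2, quantum used, demote→Q1. Q0=[] Q1=[P1,P3] Q2=[]
t=35-36: P1@Q1 runs 1, rem=0, completes. Q0=[] Q1=[P3] Q2=[]
t=36-38: P3@Q1 runs 2, rem=0, completes. Q0=[] Q1=[] Q2=[]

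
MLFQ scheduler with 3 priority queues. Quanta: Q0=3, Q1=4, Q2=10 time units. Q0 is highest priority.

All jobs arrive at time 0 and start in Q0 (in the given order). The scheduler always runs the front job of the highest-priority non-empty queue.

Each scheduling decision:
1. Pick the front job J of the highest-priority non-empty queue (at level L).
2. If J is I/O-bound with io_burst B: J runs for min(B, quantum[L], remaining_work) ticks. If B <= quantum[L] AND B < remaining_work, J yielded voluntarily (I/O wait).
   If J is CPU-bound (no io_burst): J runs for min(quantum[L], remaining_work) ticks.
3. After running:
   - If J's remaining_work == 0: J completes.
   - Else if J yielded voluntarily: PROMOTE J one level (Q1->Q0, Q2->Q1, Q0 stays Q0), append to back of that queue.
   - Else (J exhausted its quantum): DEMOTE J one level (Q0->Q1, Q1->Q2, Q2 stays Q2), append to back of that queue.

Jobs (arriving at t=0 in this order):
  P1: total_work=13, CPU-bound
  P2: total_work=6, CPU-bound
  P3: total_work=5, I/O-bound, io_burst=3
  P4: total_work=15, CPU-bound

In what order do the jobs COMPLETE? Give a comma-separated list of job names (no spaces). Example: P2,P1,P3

t=0-3: P1@Q0 runs 3, rem=10, quantum used, demote→Q1. Q0=[P2,P3,P4] Q1=[P1] Q2=[]
t=3-6: P2@Q0 runs 3, rem=3, quantum used, demote→Q1. Q0=[P3,P4] Q1=[P1,P2] Q2=[]
t=6-9: P3@Q0 runs 3, rem=2, I/O yield, promote→Q0. Q0=[P4,P3] Q1=[P1,P2] Q2=[]
t=9-12: P4@Q0 runs 3, rem=12, quantum used, demote→Q1. Q0=[P3] Q1=[P1,P2,P4] Q2=[]
t=12-14: P3@Q0 runs 2, rem=0, completes. Q0=[] Q1=[P1,P2,P4] Q2=[]
t=14-18: P1@Q1 runs 4, rem=6, quantum used, demote→Q2. Q0=[] Q1=[P2,P4] Q2=[P1]
t=18-21: P2@Q1 runs 3, rem=0, completes. Q0=[] Q1=[P4] Q2=[P1]
t=21-25: P4@Q1 runs 4, rem=8, quantum used, demote→Q2. Q0=[] Q1=[] Q2=[P1,P4]
t=25-31: P1@Q2 runs 6, rem=0, completes. Q0=[] Q1=[] Q2=[P4]
t=31-39: P4@Q2 runs 8, rem=0, completes. Q0=[] Q1=[] Q2=[]

Answer: P3,P2,P1,P4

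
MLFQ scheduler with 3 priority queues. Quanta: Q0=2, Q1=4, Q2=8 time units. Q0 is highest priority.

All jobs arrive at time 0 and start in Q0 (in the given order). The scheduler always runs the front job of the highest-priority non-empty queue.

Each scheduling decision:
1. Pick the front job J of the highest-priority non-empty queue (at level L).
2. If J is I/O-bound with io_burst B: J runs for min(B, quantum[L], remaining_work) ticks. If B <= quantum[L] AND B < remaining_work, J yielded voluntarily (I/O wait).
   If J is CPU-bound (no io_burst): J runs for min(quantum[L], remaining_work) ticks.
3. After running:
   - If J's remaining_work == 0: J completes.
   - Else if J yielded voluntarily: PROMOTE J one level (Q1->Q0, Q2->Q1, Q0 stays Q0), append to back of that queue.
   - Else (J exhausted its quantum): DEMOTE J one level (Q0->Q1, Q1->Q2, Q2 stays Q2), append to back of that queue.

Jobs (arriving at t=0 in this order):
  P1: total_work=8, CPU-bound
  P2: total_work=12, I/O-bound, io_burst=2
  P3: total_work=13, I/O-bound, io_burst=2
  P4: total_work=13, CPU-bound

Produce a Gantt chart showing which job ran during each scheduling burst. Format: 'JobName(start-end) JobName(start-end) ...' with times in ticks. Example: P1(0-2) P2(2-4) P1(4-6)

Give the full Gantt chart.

t=0-2: P1@Q0 runs 2, rem=6, quantum used, demote→Q1. Q0=[P2,P3,P4] Q1=[P1] Q2=[]
t=2-4: P2@Q0 runs 2, rem=10, I/O yield, promote→Q0. Q0=[P3,P4,P2] Q1=[P1] Q2=[]
t=4-6: P3@Q0 runs 2, rem=11, I/O yield, promote→Q0. Q0=[P4,P2,P3] Q1=[P1] Q2=[]
t=6-8: P4@Q0 runs 2, rem=11, quantum used, demote→Q1. Q0=[P2,P3] Q1=[P1,P4] Q2=[]
t=8-10: P2@Q0 runs 2, rem=8, I/O yield, promote→Q0. Q0=[P3,P2] Q1=[P1,P4] Q2=[]
t=10-12: P3@Q0 runs 2, rem=9, I/O yield, promote→Q0. Q0=[P2,P3] Q1=[P1,P4] Q2=[]
t=12-14: P2@Q0 runs 2, rem=6, I/O yield, promote→Q0. Q0=[P3,P2] Q1=[P1,P4] Q2=[]
t=14-16: P3@Q0 runs 2, rem=7, I/O yield, promote→Q0. Q0=[P2,P3] Q1=[P1,P4] Q2=[]
t=16-18: P2@Q0 runs 2, rem=4, I/O yield, promote→Q0. Q0=[P3,P2] Q1=[P1,P4] Q2=[]
t=18-20: P3@Q0 runs 2, rem=5, I/O yield, promote→Q0. Q0=[P2,P3] Q1=[P1,P4] Q2=[]
t=20-22: P2@Q0 runs 2, rem=2, I/O yield, promote→Q0. Q0=[P3,P2] Q1=[P1,P4] Q2=[]
t=22-24: P3@Q0 runs 2, rem=3, I/O yield, promote→Q0. Q0=[P2,P3] Q1=[P1,P4] Q2=[]
t=24-26: P2@Q0 runs 2, rem=0, completes. Q0=[P3] Q1=[P1,P4] Q2=[]
t=26-28: P3@Q0 runs 2, rem=1, I/O yield, promote→Q0. Q0=[P3] Q1=[P1,P4] Q2=[]
t=28-29: P3@Q0 runs 1, rem=0, completes. Q0=[] Q1=[P1,P4] Q2=[]
t=29-33: P1@Q1 runs 4, rem=2, quantum used, demote→Q2. Q0=[] Q1=[P4] Q2=[P1]
t=33-37: P4@Q1 runs 4, rem=7, quantum used, demote→Q2. Q0=[] Q1=[] Q2=[P1,P4]
t=37-39: P1@Q2 runs 2, rem=0, completes. Q0=[] Q1=[] Q2=[P4]
t=39-46: P4@Q2 runs 7, rem=0, completes. Q0=[] Q1=[] Q2=[]

Answer: P1(0-2) P2(2-4) P3(4-6) P4(6-8) P2(8-10) P3(10-12) P2(12-14) P3(14-16) P2(16-18) P3(18-20) P2(20-22) P3(22-24) P2(24-26) P3(26-28) P3(28-29) P1(29-33) P4(33-37) P1(37-39) P4(39-46)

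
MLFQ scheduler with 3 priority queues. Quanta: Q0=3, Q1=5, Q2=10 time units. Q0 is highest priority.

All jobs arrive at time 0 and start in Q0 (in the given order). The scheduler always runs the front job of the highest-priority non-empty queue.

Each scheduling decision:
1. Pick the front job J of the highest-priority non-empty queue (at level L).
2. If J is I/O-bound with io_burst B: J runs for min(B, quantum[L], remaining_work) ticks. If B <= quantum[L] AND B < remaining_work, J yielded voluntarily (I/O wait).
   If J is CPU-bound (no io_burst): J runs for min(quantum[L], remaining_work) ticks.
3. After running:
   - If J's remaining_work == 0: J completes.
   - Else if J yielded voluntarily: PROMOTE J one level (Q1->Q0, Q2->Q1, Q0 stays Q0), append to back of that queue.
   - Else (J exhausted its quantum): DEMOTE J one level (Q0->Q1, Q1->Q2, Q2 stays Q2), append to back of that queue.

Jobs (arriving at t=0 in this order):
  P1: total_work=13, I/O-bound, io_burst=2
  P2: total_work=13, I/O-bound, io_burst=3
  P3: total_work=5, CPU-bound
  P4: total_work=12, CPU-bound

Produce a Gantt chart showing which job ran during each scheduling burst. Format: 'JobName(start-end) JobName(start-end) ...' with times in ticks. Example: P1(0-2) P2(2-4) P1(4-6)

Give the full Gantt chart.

t=0-2: P1@Q0 runs 2, rem=11, I/O yield, promote→Q0. Q0=[P2,P3,P4,P1] Q1=[] Q2=[]
t=2-5: P2@Q0 runs 3, rem=10, I/O yield, promote→Q0. Q0=[P3,P4,P1,P2] Q1=[] Q2=[]
t=5-8: P3@Q0 runs 3, rem=2, quantum used, demote→Q1. Q0=[P4,P1,P2] Q1=[P3] Q2=[]
t=8-11: P4@Q0 runs 3, rem=9, quantum used, demote→Q1. Q0=[P1,P2] Q1=[P3,P4] Q2=[]
t=11-13: P1@Q0 runs 2, rem=9, I/O yield, promote→Q0. Q0=[P2,P1] Q1=[P3,P4] Q2=[]
t=13-16: P2@Q0 runs 3, rem=7, I/O yield, promote→Q0. Q0=[P1,P2] Q1=[P3,P4] Q2=[]
t=16-18: P1@Q0 runs 2, rem=7, I/O yield, promote→Q0. Q0=[P2,P1] Q1=[P3,P4] Q2=[]
t=18-21: P2@Q0 runs 3, rem=4, I/O yield, promote→Q0. Q0=[P1,P2] Q1=[P3,P4] Q2=[]
t=21-23: P1@Q0 runs 2, rem=5, I/O yield, promote→Q0. Q0=[P2,P1] Q1=[P3,P4] Q2=[]
t=23-26: P2@Q0 runs 3, rem=1, I/O yield, promote→Q0. Q0=[P1,P2] Q1=[P3,P4] Q2=[]
t=26-28: P1@Q0 runs 2, rem=3, I/O yield, promote→Q0. Q0=[P2,P1] Q1=[P3,P4] Q2=[]
t=28-29: P2@Q0 runs 1, rem=0, completes. Q0=[P1] Q1=[P3,P4] Q2=[]
t=29-31: P1@Q0 runs 2, rem=1, I/O yield, promote→Q0. Q0=[P1] Q1=[P3,P4] Q2=[]
t=31-32: P1@Q0 runs 1, rem=0, completes. Q0=[] Q1=[P3,P4] Q2=[]
t=32-34: P3@Q1 runs 2, rem=0, completes. Q0=[] Q1=[P4] Q2=[]
t=34-39: P4@Q1 runs 5, rem=4, quantum used, demote→Q2. Q0=[] Q1=[] Q2=[P4]
t=39-43: P4@Q2 runs 4, rem=0, completes. Q0=[] Q1=[] Q2=[]

Answer: P1(0-2) P2(2-5) P3(5-8) P4(8-11) P1(11-13) P2(13-16) P1(16-18) P2(18-21) P1(21-23) P2(23-26) P1(26-28) P2(28-29) P1(29-31) P1(31-32) P3(32-34) P4(34-39) P4(39-43)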